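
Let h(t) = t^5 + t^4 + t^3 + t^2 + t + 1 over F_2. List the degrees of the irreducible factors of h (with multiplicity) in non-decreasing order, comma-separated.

1, 2, 2

Roots in F_2: h(0) = 1; h(1) = 0 → root.
Linear factors from roots: (t + 1).
Complete factorization: h(t) = (t + 1)·(t^2 + t + 1)^2.
Factor degrees with multiplicity: 1 + 2 + 2 = 5.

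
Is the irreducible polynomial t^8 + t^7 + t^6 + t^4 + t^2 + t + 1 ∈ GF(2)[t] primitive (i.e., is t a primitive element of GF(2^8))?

Write f(t) = t^8 + t^7 + t^6 + t^4 + t^2 + t + 1.
|GF(2^8)^×| = 2^8 − 1 = 255. Prime factorization: 255 = 3·5·17.
f is primitive ⇔ t has order 255 in GF(2)[t]/(f), i.e. t^(255/q) ≠ 1 for each prime q | 255.
t^(85) mod f = 1
t^(51) mod f = 1
t^(15) mod f = t^7 + t^4 + t^3 + t^2 + t.
Since t^(85) = 1, the order of t divides 85 < 255; not primitive.

No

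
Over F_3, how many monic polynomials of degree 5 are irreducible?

By the necklace-counting formula, N_3(5) = (1/5) Σ_{d|5} μ(5/d)·3^d.
Divisors of 5: 1, 5; μ(5/d) for each: -1, 1.
Σ = − 3^1 + 3^5 = 240.
N = 240/5 = 48.

48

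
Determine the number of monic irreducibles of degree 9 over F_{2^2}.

The number of monic irreducibles of degree 9 over GF(4) is (1/9)·Σ_{d∣9} μ(9/d) 4^d.
Divisors of 9: 1, 3, 9; μ(9/d) for each: 0, -1, 1.
Σ = − 4^3 + 4^9 = 262080.
N = 262080/9 = 29120.

29120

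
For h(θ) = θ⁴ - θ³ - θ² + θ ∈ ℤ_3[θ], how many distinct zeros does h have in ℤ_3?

Evaluate at each of the 3 elements of ℤ_3:
h(0) = 0 → root; h(1) = 0 → root; h(2) = 0 → root.
Roots: {0, 1, 2}.

3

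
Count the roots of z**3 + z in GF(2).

Write h(z) = z**3 + z.
Evaluate at each of the 2 elements of GF(2):
h(0) = 0 → root; h(1) = 0 → root.
Roots: {0, 1}.

2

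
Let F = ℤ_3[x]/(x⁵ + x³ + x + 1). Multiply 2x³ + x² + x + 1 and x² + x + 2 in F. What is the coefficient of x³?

1

Multiply in ℤ_3[x]: (2x³ + x² + x + 1)·(x² + x + 2) = 2x⁵ + x² + 2.
Reduce using x⁵ ≡ 2x³ + 2x + 2 (mod x⁵ + x³ + x + 1).
Reduced: x³ + x² + x.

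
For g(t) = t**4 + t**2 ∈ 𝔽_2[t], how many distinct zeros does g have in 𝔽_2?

Evaluate at each of the 2 elements of 𝔽_2:
g(0) = 0 → root; g(1) = 0 → root.
Roots: {0, 1}.

2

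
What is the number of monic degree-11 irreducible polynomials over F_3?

16104

By the necklace-counting formula, N_3(11) = (1/11) Σ_{d|11} μ(11/d)·3^d.
Divisors of 11: 1, 11; μ(11/d) for each: -1, 1.
Σ = − 3^1 + 3^11 = 177144.
N = 177144/11 = 16104.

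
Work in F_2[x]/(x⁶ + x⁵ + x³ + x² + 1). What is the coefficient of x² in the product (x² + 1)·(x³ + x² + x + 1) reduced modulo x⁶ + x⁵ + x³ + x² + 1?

0

Multiply in F_2[x]: (x² + 1)·(x³ + x² + x + 1) = x⁵ + x⁴ + x + 1.
Reduced: x⁵ + x⁴ + x + 1.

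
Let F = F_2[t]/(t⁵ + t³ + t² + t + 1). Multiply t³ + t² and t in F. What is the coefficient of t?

Multiply in F_2[t]: (t³ + t²)·(t) = t⁴ + t³.
Reduced: t⁴ + t³.

0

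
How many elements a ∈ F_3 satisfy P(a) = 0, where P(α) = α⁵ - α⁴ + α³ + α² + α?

3

Evaluate at each of the 3 elements of F_3:
P(0) = 0 → root; P(1) = 0 → root; P(2) = 0 → root.
Roots: {0, 1, 2}.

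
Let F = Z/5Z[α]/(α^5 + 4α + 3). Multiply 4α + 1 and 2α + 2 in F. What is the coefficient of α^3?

0

Multiply in Z/5Z[α]: (4α + 1)·(2α + 2) = 3α^2 + 2.
Reduced: 3α^2 + 2.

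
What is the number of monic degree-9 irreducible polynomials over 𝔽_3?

2184

x^(3^9) − x is the product of all monic irreducibles of degree dividing 9; Möbius inversion gives N = (1/9) Σ μ(9/d)·3^d.
Divisors of 9: 1, 3, 9; μ(9/d) for each: 0, -1, 1.
Σ = − 3^3 + 3^9 = 19656.
N = 19656/9 = 2184.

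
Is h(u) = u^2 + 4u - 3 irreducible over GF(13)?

Check each element of GF(13) for a root: h(0)=10, h(1)=2, h(2)=9, h(3)=5, h(4)=3, h(5)=3, h(6)=5, h(7)=9, h(8)=2, h(9)=10, h(10)=7, h(11)=6, h(12)=7.
No roots. A degree-2 polynomial over a field with no linear factor is irreducible.

Yes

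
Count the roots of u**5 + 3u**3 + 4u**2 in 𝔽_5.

Write h(u) = u**5 + 3u**3 + 4u**2.
Evaluate at each of the 5 elements of 𝔽_5:
h(0) = 0 → root; h(1) = 3; h(2) = 2; h(3) = 0 → root; h(4) = 0 → root.
Roots: {0, 3, 4}.

3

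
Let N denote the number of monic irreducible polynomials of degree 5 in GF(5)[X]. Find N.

x^(5^5) − x is the product of all monic irreducibles of degree dividing 5; Möbius inversion gives N = (1/5) Σ μ(5/d)·5^d.
Divisors of 5: 1, 5; μ(5/d) for each: -1, 1.
Σ = − 5^1 + 5^5 = 3120.
N = 3120/5 = 624.

624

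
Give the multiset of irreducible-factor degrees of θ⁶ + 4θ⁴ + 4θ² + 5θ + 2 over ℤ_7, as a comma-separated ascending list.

Write f(θ) = θ⁶ + 4θ⁴ + 4θ² + 5θ + 2.
Linear factors from roots: (θ + 4).
Complete factorization: f(θ) = (θ + 4)·(θ² + 6θ + 4)·(θ³ + 4θ² + 6θ + 1).
Factor degrees with multiplicity: 1 + 2 + 3 = 6.

1, 2, 3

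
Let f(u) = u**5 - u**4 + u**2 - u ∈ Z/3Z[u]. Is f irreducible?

Check for roots in Z/3Z: f(0) = 0 → root; f(1) = 0 → root; f(2) = 0 → root.
f(0) = 0, so (u) divides f(u); f is reducible.

No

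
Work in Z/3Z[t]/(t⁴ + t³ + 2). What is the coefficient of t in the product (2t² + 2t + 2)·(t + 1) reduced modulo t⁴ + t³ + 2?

Multiply in Z/3Z[t]: (2t² + 2t + 2)·(t + 1) = 2t³ + t² + t + 2.
Reduced: 2t³ + t² + t + 2.

1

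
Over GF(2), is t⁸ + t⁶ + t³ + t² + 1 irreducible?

Yes

Write f(t) = t⁸ + t⁶ + t³ + t² + 1.
Check for roots in GF(2): f(0) = 1; f(1) = 1.
No roots, so no linear factors.
Monic irreducibles of degree 2 over GF(2): t² + t + 1.
None of them divide f (all give nonzero remainder).
Monic irreducibles of degree 3 over GF(2): t³ + t + 1, t³ + t² + 1.
None of them divide f (all give nonzero remainder).
Monic irreducibles of degree 4 over GF(2): t⁴ + t + 1, t⁴ + t³ + 1, t⁴ + t³ + t² + t + 1.
None of them divide f (all give nonzero remainder).
No irreducible factor of degree ≤ 4 exists, so f is irreducible over GF(2).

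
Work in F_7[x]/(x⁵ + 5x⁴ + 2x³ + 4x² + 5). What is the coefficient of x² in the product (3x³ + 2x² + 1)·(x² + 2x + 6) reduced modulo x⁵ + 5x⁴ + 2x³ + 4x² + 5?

Multiply in F_7[x]: (3x³ + 2x² + 1)·(x² + 2x + 6) = 3x⁵ + x⁴ + x³ + 6x² + 2x + 6.
Reduce using x⁵ ≡ 2x⁴ + 5x³ + 3x² + 2 (mod x⁵ + 5x⁴ + 2x³ + 4x² + 5).
Reduced: 2x³ + x² + 2x + 5.

1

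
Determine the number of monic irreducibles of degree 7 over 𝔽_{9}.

683280

x^(9^7) − x is the product of all monic irreducibles of degree dividing 7; Möbius inversion gives N = (1/7) Σ μ(7/d)·9^d.
Divisors of 7: 1, 7; μ(7/d) for each: -1, 1.
Σ = − 9^1 + 9^7 = 4782960.
N = 4782960/7 = 683280.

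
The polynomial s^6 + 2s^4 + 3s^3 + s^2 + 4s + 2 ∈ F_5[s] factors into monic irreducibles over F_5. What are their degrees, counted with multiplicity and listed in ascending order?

1, 1, 2, 2

Write h(s) = s^6 + 2s^4 + 3s^3 + s^2 + 4s + 2.
Roots in F_5: h(0) = 2; h(1) = 3; h(2) = 4; h(3) = 0 → root; h(4) = 4.
Linear factors from roots: (s + 2).
Complete factorization: h(s) = (s + 2)^2·(s^2 + 3)·(s^2 + s + 1).
Factor degrees with multiplicity: 1 + 1 + 2 + 2 = 6.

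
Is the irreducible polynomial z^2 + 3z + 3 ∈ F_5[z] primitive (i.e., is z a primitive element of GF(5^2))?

Write f(z) = z^2 + 3z + 3.
|GF(5^2)^×| = 5^2 − 1 = 24. Prime factorization: 24 = 2^3·3.
f is primitive ⇔ z has order 24 in GF(5)[z]/(f), i.e. z^(24/q) ≠ 1 for each prime q | 24.
z^(12) mod f = 4.
z^(8) mod f = z + 1.
None equal 1, so z has full order 24; f is primitive.

Yes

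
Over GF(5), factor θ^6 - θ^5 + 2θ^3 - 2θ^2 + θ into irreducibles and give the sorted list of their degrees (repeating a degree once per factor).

1, 1, 2, 2

Write f(θ) = θ^6 - θ^5 + 2θ^3 - 2θ^2 + θ.
Roots in GF(5): f(0) = 0 → root; f(1) = 1; f(2) = 2; f(3) = 0 → root; f(4) = 2.
Linear factors from roots: (θ), (θ + 2).
Complete factorization: f(θ) = (θ)·(θ + 2)·(θ^2 - 2θ - 2)·(θ^2 - θ + 1).
Factor degrees with multiplicity: 1 + 1 + 2 + 2 = 6.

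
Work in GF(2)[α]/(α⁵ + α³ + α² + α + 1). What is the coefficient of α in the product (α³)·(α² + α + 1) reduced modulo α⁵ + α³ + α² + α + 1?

Multiply in GF(2)[α]: (α³)·(α² + α + 1) = α⁵ + α⁴ + α³.
Reduce using α⁵ ≡ α³ + α² + α + 1 (mod α⁵ + α³ + α² + α + 1).
Reduced: α⁴ + α² + α + 1.

1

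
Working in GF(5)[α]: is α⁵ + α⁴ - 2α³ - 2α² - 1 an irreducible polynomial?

Write m(α) = α⁵ + α⁴ - 2α³ - 2α² - 1.
Check for roots in GF(5): m(0) = 4; m(1) = 2; m(2) = 3; m(3) = 1; m(4) = 4.
No roots, so no linear factors.
Degree-2 irreducible divisors: test the 10 monic irreducibles of degree 2 over GF(5).
None of them divide m (all give nonzero remainder).
No irreducible factor of degree ≤ 2 exists, so m is irreducible over GF(5).

Yes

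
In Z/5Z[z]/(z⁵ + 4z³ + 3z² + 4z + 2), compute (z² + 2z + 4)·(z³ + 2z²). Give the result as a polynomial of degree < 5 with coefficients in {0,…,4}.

Multiply in Z/5Z[z]: (z² + 2z + 4)·(z³ + 2z²) = z⁵ + 4z⁴ + 3z³ + 3z².
Reduce using z⁵ ≡ z³ + 2z² + z + 3 (mod z⁵ + 4z³ + 3z² + 4z + 2).
Reduced: 4z⁴ + 4z³ + z + 3.

4z^4 + 4z^3 + z + 3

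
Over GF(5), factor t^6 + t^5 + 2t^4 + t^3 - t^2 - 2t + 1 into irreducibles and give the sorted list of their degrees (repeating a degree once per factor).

Write f(t) = t^6 + t^5 + 2t^4 + t^3 - t^2 - 2t + 1.
Roots in GF(5): f(0) = 1; f(1) = 3; f(2) = 4; f(3) = 2; f(4) = 3.
Complete factorization: f(t) = (t^2 + 2t - 1)·(t^4 - t^3 - 1).
Factor degrees with multiplicity: 2 + 4 = 6.

2, 4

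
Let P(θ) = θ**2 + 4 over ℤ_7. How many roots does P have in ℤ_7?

0

Evaluate at each of the 7 elements of ℤ_7:
P(0) = 4; P(1) = 5; P(2) = 1; P(3) = 6; P(4) = 6; P(5) = 1; P(6) = 5.
No element is a root.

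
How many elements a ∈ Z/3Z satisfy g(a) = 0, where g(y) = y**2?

1

Evaluate at each of the 3 elements of Z/3Z:
g(0) = 0 → root; g(1) = 1; g(2) = 1.
Roots: {0}.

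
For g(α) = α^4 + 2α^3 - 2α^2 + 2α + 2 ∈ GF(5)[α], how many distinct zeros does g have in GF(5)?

3

Evaluate at each of the 5 elements of GF(5):
g(0) = 2; g(1) = 0 → root; g(2) = 0 → root; g(3) = 0 → root; g(4) = 2.
Roots: {1, 2, 3}.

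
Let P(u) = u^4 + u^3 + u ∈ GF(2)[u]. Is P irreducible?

Check for roots in GF(2): P(0) = 0 → root; P(1) = 1.
P(0) = 0, so (u) divides P(u); P is reducible.

No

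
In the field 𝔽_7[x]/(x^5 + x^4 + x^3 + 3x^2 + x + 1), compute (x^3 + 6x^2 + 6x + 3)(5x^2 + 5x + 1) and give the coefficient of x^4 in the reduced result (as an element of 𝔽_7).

Multiply in 𝔽_7[x]: (x^3 + 6x^2 + 6x + 3)·(5x^2 + 5x + 1) = 5x^5 + 5x^3 + 2x^2 + 3.
Reduce using x^5 ≡ 6x^4 + 6x^3 + 4x^2 + 6x + 6 (mod x^5 + x^4 + x^3 + 3x^2 + x + 1).
Reduced: 2x^4 + x^2 + 2x + 5.

2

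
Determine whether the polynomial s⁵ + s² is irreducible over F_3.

Write f(s) = s⁵ + s².
Check for roots in F_3: f(0) = 0 → root; f(1) = 2; f(2) = 0 → root.
f(0) = 0, so (s) divides f(s); f is reducible.

No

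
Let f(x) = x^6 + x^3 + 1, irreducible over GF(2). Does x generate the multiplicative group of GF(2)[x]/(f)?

|GF(2^6)^×| = 2^6 − 1 = 63. Prime factorization: 63 = 3^2·7.
f is primitive ⇔ x has order 63 in GF(2)[x]/(f), i.e. x^(63/q) ≠ 1 for each prime q | 63.
x^(21) mod f = x^3.
x^(9) mod f = 1
Since x^(9) = 1, the order of x divides 9 < 63; not primitive.

No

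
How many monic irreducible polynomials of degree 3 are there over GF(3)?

8

By the necklace-counting formula, N_3(3) = (1/3) Σ_{d|3} μ(3/d)·3^d.
Divisors of 3: 1, 3; μ(3/d) for each: -1, 1.
Σ = − 3^1 + 3^3 = 24.
N = 24/3 = 8.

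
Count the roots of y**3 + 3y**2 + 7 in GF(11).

Write P(y) = y**3 + 3y**2 + 7.
Evaluate at each of the 11 elements of GF(11):
P(0) = 7; P(1) = 0 → root; P(2) = 5; P(3) = 6; P(4) = 9; P(5) = 9; P(6) = 1; P(7) = 2; P(8) = 7; P(9) = 0 → root; P(10) = 9.
Roots: {1, 9}.

2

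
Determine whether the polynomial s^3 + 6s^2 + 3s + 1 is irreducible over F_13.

Write P(s) = s^3 + 6s^2 + 3s + 1.
Check each element of F_13 for a root: P(0)=1, P(1)=11, P(2)=0, P(3)=0, P(4)=4, P(5)=5, P(6)=9, P(7)=9, P(8)=11, P(9)=8, P(10)=6, P(11)=11, P(12)=3.
P(2) = 0, so (s − 2) divides P(s); P is reducible.

No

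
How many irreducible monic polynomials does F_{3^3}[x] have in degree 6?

The number of monic irreducibles of degree 6 over GF(27) is (1/6)·Σ_{d∣6} μ(6/d) 27^d.
Divisors of 6: 1, 2, 3, 6; μ(6/d) for each: 1, -1, -1, 1.
Σ = 27^1 − 27^2 − 27^3 + 27^6 = 387400104.
N = 387400104/6 = 64566684.

64566684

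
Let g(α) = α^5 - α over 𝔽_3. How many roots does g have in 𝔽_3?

Evaluate at each of the 3 elements of 𝔽_3:
g(0) = 0 → root; g(1) = 0 → root; g(2) = 0 → root.
Roots: {0, 1, 2}.

3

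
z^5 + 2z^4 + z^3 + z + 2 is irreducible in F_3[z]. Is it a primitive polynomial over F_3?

No

Write f(z) = z^5 + 2z^4 + z^3 + z + 2.
|GF(3^5)^×| = 3^5 − 1 = 242. Prime factorization: 242 = 2·11^2.
f is primitive ⇔ z has order 242 in GF(3)[z]/(f), i.e. z^(242/q) ≠ 1 for each prime q | 242.
z^(121) mod f = 1
z^(22) mod f = z^4 + z^3 + z^2 + 1.
Since z^(121) = 1, the order of z divides 121 < 242; not primitive.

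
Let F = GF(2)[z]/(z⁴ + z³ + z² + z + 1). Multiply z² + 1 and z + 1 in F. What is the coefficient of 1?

Multiply in GF(2)[z]: (z² + 1)·(z + 1) = z³ + z² + z + 1.
Reduced: z³ + z² + z + 1.

1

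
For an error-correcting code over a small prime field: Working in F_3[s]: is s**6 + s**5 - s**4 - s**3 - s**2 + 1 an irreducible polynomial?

No

Write m(s) = s**6 + s**5 - s**4 - s**3 - s**2 + 1.
Check for roots in F_3: m(0) = 1; m(1) = 0 → root; m(2) = 0 → root.
m(1) = 0, so (s − 1) divides m(s); m is reducible.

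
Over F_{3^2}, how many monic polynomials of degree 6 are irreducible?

88440

x^(9^6) − x is the product of all monic irreducibles of degree dividing 6; Möbius inversion gives N = (1/6) Σ μ(6/d)·9^d.
Divisors of 6: 1, 2, 3, 6; μ(6/d) for each: 1, -1, -1, 1.
Σ = 9^1 − 9^2 − 9^3 + 9^6 = 530640.
N = 530640/6 = 88440.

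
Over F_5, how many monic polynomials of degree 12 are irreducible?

20343700

By the necklace-counting formula, N_5(12) = (1/12) Σ_{d|12} μ(12/d)·5^d.
Divisors of 12: 1, 2, 3, 4, 6, 12; μ(12/d) for each: 0, 1, 0, -1, -1, 1.
Σ = 5^2 − 5^4 − 5^6 + 5^12 = 244124400.
N = 244124400/12 = 20343700.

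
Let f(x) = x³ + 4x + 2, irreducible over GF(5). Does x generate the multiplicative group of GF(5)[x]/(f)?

|GF(5^3)^×| = 5^3 − 1 = 124. Prime factorization: 124 = 2^2·31.
f is primitive ⇔ x has order 124 in GF(5)[x]/(f), i.e. x^(124/q) ≠ 1 for each prime q | 124.
x^(62) mod f = 4.
x^(4) mod f = x² + 3x.
None equal 1, so x has full order 124; f is primitive.

Yes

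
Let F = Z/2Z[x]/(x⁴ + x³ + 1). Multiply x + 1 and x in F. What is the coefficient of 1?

0

Multiply in Z/2Z[x]: (x + 1)·(x) = x² + x.
Reduced: x² + x.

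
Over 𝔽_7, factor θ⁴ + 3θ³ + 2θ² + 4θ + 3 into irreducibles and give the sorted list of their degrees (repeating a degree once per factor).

4

Write h(θ) = θ⁴ + 3θ³ + 2θ² + 4θ + 3.
Complete factorization: h(θ) = (θ⁴ + 3θ³ + 2θ² + 4θ + 3).
Factor degrees with multiplicity: 4 = 4.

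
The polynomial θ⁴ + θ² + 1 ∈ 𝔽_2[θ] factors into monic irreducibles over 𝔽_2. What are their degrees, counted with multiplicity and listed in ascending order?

2, 2

Write f(θ) = θ⁴ + θ² + 1.
Roots in 𝔽_2: f(0) = 1; f(1) = 1.
Complete factorization: f(θ) = (θ² + θ + 1)^2.
Factor degrees with multiplicity: 2 + 2 = 4.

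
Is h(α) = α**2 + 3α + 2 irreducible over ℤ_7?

No

Check for roots in ℤ_7: h(0) = 2; h(1) = 6; h(2) = 5; h(3) = 6; h(4) = 2; h(5) = 0 → root; h(6) = 0 → root.
h(5) = 0, so (α − 5) divides h(α); h is reducible.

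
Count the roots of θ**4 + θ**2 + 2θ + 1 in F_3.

0

Write P(θ) = θ**4 + θ**2 + 2θ + 1.
Evaluate at each of the 3 elements of F_3:
P(0) = 1; P(1) = 2; P(2) = 1.
No element is a root.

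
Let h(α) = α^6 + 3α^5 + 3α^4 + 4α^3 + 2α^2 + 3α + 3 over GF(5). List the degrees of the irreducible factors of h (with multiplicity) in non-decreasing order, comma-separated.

2, 4

Roots in GF(5): h(0) = 3; h(1) = 4; h(2) = 2; h(3) = 4; h(4) = 4.
Complete factorization: h(α) = (α^2 + 2α + 4)·(α^4 + α^3 + 2α^2 + α + 2).
Factor degrees with multiplicity: 2 + 4 = 6.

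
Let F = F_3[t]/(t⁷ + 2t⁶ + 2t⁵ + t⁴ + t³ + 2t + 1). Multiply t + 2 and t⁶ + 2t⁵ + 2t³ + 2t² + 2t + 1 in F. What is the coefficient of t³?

2

Multiply in F_3[t]: (t + 2)·(t⁶ + 2t⁵ + 2t³ + 2t² + 2t + 1) = t⁷ + t⁶ + t⁵ + 2t⁴ + 2t + 2.
Reduce using t⁷ ≡ t⁶ + t⁵ + 2t⁴ + 2t³ + t + 2 (mod t⁷ + 2t⁶ + 2t⁵ + t⁴ + t³ + 2t + 1).
Reduced: 2t⁶ + 2t⁵ + t⁴ + 2t³ + 1.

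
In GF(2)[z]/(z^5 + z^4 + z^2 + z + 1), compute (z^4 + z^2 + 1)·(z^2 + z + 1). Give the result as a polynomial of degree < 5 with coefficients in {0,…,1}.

Multiply in GF(2)[z]: (z^4 + z^2 + 1)·(z^2 + z + 1) = z^6 + z^5 + z^3 + z + 1.
Reduce using z^5 ≡ z^4 + z^2 + z + 1 (mod z^5 + z^4 + z^2 + z + 1).
Reduced: z^2 + 1.

z^2 + 1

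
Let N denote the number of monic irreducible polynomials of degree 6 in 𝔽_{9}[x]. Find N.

88440

x^(9^6) − x is the product of all monic irreducibles of degree dividing 6; Möbius inversion gives N = (1/6) Σ μ(6/d)·9^d.
Divisors of 6: 1, 2, 3, 6; μ(6/d) for each: 1, -1, -1, 1.
Σ = 9^1 − 9^2 − 9^3 + 9^6 = 530640.
N = 530640/6 = 88440.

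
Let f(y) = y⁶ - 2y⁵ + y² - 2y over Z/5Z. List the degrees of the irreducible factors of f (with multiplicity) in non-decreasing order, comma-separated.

Roots in Z/5Z: f(0) = 0 → root; f(1) = 3; f(2) = 0 → root; f(3) = 1; f(4) = 1.
Linear factors from roots: (y), (y - 2).
Complete factorization: f(y) = (y)·(y - 2)·(y² + 2)·(y² - 2).
Factor degrees with multiplicity: 1 + 1 + 2 + 2 = 6.

1, 1, 2, 2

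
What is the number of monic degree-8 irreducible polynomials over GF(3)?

Gauss's count: N_{3}(8) = (1/8) Σ_{d|8} μ(8/d)·3^d.
Divisors of 8: 1, 2, 4, 8; μ(8/d) for each: 0, 0, -1, 1.
Σ = − 3^4 + 3^8 = 6480.
N = 6480/8 = 810.

810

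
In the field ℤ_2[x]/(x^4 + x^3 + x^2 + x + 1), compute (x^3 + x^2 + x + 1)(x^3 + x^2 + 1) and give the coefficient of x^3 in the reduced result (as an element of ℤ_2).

Multiply in ℤ_2[x]: (x^3 + x^2 + x + 1)·(x^3 + x^2 + 1) = x^6 + x^3 + x + 1.
Reduce using x^4 ≡ x^3 + x^2 + x + 1 (mod x^4 + x^3 + x^2 + x + 1).
Reduced: x^3 + 1.

1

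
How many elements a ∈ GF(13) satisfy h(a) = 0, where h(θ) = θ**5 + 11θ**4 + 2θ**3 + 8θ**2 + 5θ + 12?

Evaluate at each of the 13 elements of GF(13):
h(0) = 12; h(1) = 0 → root; h(2) = 5; h(3) = 0 → root; h(4) = 7; h(5) = 9; h(6) = 5; h(7) = 0 → root; h(8) = 8; h(9) = 3; h(10) = 0 → root; h(11) = 6; h(12) = 10.
Roots: {1, 3, 7, 10}.

4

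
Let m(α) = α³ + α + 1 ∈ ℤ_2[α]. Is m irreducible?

Yes

Check for roots in ℤ_2: m(0) = 1; m(1) = 1.
No roots. A degree-3 polynomial over a field with no linear factor is irreducible.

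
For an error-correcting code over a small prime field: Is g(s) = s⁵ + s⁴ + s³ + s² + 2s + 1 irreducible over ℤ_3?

Check for roots in ℤ_3: g(0) = 1; g(1) = 1; g(2) = 2.
No roots, so no linear factors.
Monic irreducibles of degree 2 over GF(3): s² + 1, s² + s + 2, s² + 2s + 2.
None of them divide g (all give nonzero remainder).
No irreducible factor of degree ≤ 2 exists, so g is irreducible over GF(3).

Yes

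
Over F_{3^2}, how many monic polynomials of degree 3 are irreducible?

The number of monic irreducibles of degree 3 over GF(9) is (1/3)·Σ_{d∣3} μ(3/d) 9^d.
Divisors of 3: 1, 3; μ(3/d) for each: -1, 1.
Σ = − 9^1 + 9^3 = 720.
N = 720/3 = 240.

240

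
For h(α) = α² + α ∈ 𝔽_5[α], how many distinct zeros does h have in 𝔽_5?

Evaluate at each of the 5 elements of 𝔽_5:
h(0) = 0 → root; h(1) = 2; h(2) = 1; h(3) = 2; h(4) = 0 → root.
Roots: {0, 4}.

2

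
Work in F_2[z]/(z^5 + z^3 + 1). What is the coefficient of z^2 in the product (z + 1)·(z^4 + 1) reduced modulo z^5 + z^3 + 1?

Multiply in F_2[z]: (z + 1)·(z^4 + 1) = z^5 + z^4 + z + 1.
Reduce using z^5 ≡ z^3 + 1 (mod z^5 + z^3 + 1).
Reduced: z^4 + z^3 + z.

0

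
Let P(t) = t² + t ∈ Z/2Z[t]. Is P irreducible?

No

Check for roots in Z/2Z: P(0) = 0 → root; P(1) = 0 → root.
P(0) = 0, so (t) divides P(t); P is reducible.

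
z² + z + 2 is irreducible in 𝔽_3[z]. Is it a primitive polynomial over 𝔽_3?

Yes

Write f(z) = z² + z + 2.
|GF(3^2)^×| = 3^2 − 1 = 8. Prime factorization: 8 = 2^3.
f is primitive ⇔ z has order 8 in GF(3)[z]/(f), i.e. z^(8/q) ≠ 1 for each prime q | 8.
z^(4) mod f = 2.
None equal 1, so z has full order 8; f is primitive.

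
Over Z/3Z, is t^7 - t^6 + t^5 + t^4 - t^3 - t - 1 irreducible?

Write P(t) = t^7 - t^6 + t^5 + t^4 - t^3 - t - 1.
Check for roots in Z/3Z: P(0) = 2; P(1) = 2; P(2) = 2.
No roots, so no linear factors.
Monic irreducibles of degree 2 over GF(3): t^2 + 1, t^2 + t - 1, t^2 - t - 1.
None of them divide P (all give nonzero remainder).
Degree-3 irreducible divisors: test the 8 monic irreducibles of degree 3 over GF(3).
None of them divide P (all give nonzero remainder).
No irreducible factor of degree ≤ 3 exists, so P is irreducible over GF(3).

Yes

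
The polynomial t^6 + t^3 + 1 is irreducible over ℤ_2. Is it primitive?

Write f(t) = t^6 + t^3 + 1.
|GF(2^6)^×| = 2^6 − 1 = 63. Prime factorization: 63 = 3^2·7.
f is primitive ⇔ t has order 63 in GF(2)[t]/(f), i.e. t^(63/q) ≠ 1 for each prime q | 63.
t^(21) mod f = t^3.
t^(9) mod f = 1
Since t^(9) = 1, the order of t divides 9 < 63; not primitive.

No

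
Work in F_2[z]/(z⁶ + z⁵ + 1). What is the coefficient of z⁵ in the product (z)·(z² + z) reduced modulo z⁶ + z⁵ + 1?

0

Multiply in F_2[z]: (z)·(z² + z) = z³ + z².
Reduced: z³ + z².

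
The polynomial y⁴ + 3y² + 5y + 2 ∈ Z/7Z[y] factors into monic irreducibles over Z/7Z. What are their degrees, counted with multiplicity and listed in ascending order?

Write h(y) = y⁴ + 3y² + 5y + 2.
Complete factorization: h(y) = (y⁴ + 3y² + 5y + 2).
Factor degrees with multiplicity: 4 = 4.

4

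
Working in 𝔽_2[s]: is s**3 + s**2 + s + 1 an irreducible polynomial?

No

Write P(s) = s**3 + s**2 + s + 1.
Check for roots in 𝔽_2: P(0) = 1; P(1) = 0 → root.
P(1) = 0, so (s − 1) divides P(s); P is reducible.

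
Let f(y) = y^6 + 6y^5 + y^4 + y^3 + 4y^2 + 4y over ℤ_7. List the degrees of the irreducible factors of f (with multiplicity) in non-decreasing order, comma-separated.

Linear factors from roots: (y), (y + 3), (y + 2).
Complete factorization: f(y) = (y)·(y + 2)·(y + 3)·(y^3 + y^2 + 4y + 3).
Factor degrees with multiplicity: 1 + 1 + 1 + 3 = 6.

1, 1, 1, 3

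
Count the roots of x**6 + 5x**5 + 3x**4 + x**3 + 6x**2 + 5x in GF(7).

Write f(x) = x**6 + 5x**5 + 3x**4 + x**3 + 6x**2 + 5x.
Evaluate at each of the 7 elements of GF(7):
f(0) = 0 → root; f(1) = 0 → root; f(2) = 6; f(3) = 1; f(4) = 0 → root; f(5) = 0 → root; f(6) = 6.
Roots: {0, 1, 4, 5}.

4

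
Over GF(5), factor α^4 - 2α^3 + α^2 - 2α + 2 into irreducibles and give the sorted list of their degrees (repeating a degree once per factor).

Write f(α) = α^4 - 2α^3 + α^2 - 2α + 2.
Roots in GF(5): f(0) = 2; f(1) = 0 → root; f(2) = 2; f(3) = 2; f(4) = 3.
Linear factors from roots: (α - 1).
Complete factorization: f(α) = (α - 1)·(α^3 - α^2 - 2).
Factor degrees with multiplicity: 1 + 3 = 4.

1, 3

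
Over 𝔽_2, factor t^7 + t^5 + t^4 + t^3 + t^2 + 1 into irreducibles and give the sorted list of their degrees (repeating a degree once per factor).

Write g(t) = t^7 + t^5 + t^4 + t^3 + t^2 + 1.
Roots in 𝔽_2: g(0) = 1; g(1) = 0 → root.
Linear factors from roots: (t + 1).
Complete factorization: g(t) = (t + 1)·(t^2 + t + 1)^3.
Factor degrees with multiplicity: 1 + 2 + 2 + 2 = 7.

1, 2, 2, 2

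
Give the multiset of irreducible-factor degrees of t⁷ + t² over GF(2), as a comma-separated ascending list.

Write h(t) = t⁷ + t².
Roots in GF(2): h(0) = 0 → root; h(1) = 0 → root.
Linear factors from roots: (t), (t + 1).
Complete factorization: h(t) = (t + 1)·(t)^2·(t⁴ + t³ + t² + t + 1).
Factor degrees with multiplicity: 1 + 1 + 1 + 4 = 7.

1, 1, 1, 4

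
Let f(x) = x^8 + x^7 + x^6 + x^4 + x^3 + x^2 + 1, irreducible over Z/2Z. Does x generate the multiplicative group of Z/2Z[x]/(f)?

|GF(2^8)^×| = 2^8 − 1 = 255. Prime factorization: 255 = 3·5·17.
f is primitive ⇔ x has order 255 in GF(2)[x]/(f), i.e. x^(255/q) ≠ 1 for each prime q | 255.
x^(85) mod f = 1
x^(51) mod f = x^6 + x^3.
x^(15) mod f = x^7 + x^6 + x^4 + x^3 + x^2 + x.
Since x^(85) = 1, the order of x divides 85 < 255; not primitive.

No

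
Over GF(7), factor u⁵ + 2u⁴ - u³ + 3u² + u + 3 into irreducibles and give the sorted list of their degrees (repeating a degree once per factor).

1, 1, 1, 2

Write g(u) = u⁵ + 2u⁴ - u³ + 3u² + u + 3.
Linear factors from roots: (u + 2), (u + 1).
Complete factorization: g(u) = (u + 1)·(u + 2)^2·(u² - 3u - 1).
Factor degrees with multiplicity: 1 + 1 + 1 + 2 = 5.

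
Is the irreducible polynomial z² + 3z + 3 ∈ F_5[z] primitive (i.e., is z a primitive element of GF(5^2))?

Yes

Write f(z) = z² + 3z + 3.
|GF(5^2)^×| = 5^2 − 1 = 24. Prime factorization: 24 = 2^3·3.
f is primitive ⇔ z has order 24 in GF(5)[z]/(f), i.e. z^(24/q) ≠ 1 for each prime q | 24.
z^(12) mod f = 4.
z^(8) mod f = z + 1.
None equal 1, so z has full order 24; f is primitive.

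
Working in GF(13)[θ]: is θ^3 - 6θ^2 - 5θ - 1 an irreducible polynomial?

Write h(θ) = θ^3 - 6θ^2 - 5θ - 1.
Check each element of GF(13) for a root: h(0)=12, h(1)=2, h(2)=12, h(3)=9, h(4)=12, h(5)=1, h(6)=8, h(7)=0, h(8)=9, h(9)=2, h(10)=11, h(11)=3, h(12)=10.
h(7) = 0, so (θ − 7) divides h(θ); h is reducible.

No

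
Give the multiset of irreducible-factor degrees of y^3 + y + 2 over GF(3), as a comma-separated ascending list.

1, 2

Write h(y) = y^3 + y + 2.
Roots in GF(3): h(0) = 2; h(1) = 1; h(2) = 0 → root.
Linear factors from roots: (y + 1).
Complete factorization: h(y) = (y + 1)·(y^2 + 2y + 2).
Factor degrees with multiplicity: 1 + 2 = 3.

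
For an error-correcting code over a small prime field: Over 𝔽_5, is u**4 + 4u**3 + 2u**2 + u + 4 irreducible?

Write h(u) = u**4 + 4u**3 + 2u**2 + u + 4.
Check for roots in 𝔽_5: h(0) = 4; h(1) = 2; h(2) = 2; h(3) = 4; h(4) = 2.
No roots, so no linear factors.
Degree-2 irreducible divisors: test the 10 monic irreducibles of degree 2 over GF(5).
None of them divide h (all give nonzero remainder).
No irreducible factor of degree ≤ 2 exists, so h is irreducible over GF(5).

Yes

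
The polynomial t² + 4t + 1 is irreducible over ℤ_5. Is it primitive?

Write f(t) = t² + 4t + 1.
|GF(5^2)^×| = 5^2 − 1 = 24. Prime factorization: 24 = 2^3·3.
f is primitive ⇔ t has order 24 in GF(5)[t]/(f), i.e. t^(24/q) ≠ 1 for each prime q | 24.
t^(12) mod f = 1
t^(8) mod f = t + 4.
Since t^(12) = 1, the order of t divides 12 < 24; not primitive.

No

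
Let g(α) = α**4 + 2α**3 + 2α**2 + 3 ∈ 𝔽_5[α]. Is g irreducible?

Yes

Check for roots in 𝔽_5: g(0) = 3; g(1) = 3; g(2) = 3; g(3) = 1; g(4) = 4.
No roots, so no linear factors.
Degree-2 irreducible divisors: test the 10 monic irreducibles of degree 2 over GF(5).
None of them divide g (all give nonzero remainder).
No irreducible factor of degree ≤ 2 exists, so g is irreducible over GF(5).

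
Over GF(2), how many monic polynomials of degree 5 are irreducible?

6

The number of monic irreducibles of degree 5 over GF(2) is (1/5)·Σ_{d∣5} μ(5/d) 2^d.
Divisors of 5: 1, 5; μ(5/d) for each: -1, 1.
Σ = − 2^1 + 2^5 = 30.
N = 30/5 = 6.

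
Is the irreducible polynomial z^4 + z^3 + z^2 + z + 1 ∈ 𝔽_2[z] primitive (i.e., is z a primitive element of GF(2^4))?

Write f(z) = z^4 + z^3 + z^2 + z + 1.
|GF(2^4)^×| = 2^4 − 1 = 15. Prime factorization: 15 = 3·5.
f is primitive ⇔ z has order 15 in GF(2)[z]/(f), i.e. z^(15/q) ≠ 1 for each prime q | 15.
z^(5) mod f = 1
z^(3) mod f = z^3.
Since z^(5) = 1, the order of z divides 5 < 15; not primitive.

No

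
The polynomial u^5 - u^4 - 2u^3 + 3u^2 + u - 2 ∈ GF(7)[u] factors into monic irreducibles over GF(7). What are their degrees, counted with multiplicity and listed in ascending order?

1, 1, 3

Write f(u) = u^5 - u^4 - 2u^3 + 3u^2 + u - 2.
Linear factors from roots: (u - 1), (u + 1).
Complete factorization: f(u) = (u + 1)·(u - 1)·(u^3 - u^2 - u + 2).
Factor degrees with multiplicity: 1 + 1 + 3 = 5.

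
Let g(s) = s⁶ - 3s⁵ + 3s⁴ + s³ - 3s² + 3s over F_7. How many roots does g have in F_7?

Evaluate at each of the 7 elements of F_7:
g(0) = 0 → root; g(1) = 2; g(2) = 4; g(3) = 0 → root; g(4) = 0 → root; g(5) = 0 → root; g(6) = 0 → root.
Roots: {0, 3, 4, 5, 6}.

5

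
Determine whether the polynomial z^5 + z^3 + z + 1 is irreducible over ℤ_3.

Yes

Write f(z) = z^5 + z^3 + z + 1.
Check for roots in ℤ_3: f(0) = 1; f(1) = 1; f(2) = 1.
No roots, so no linear factors.
Monic irreducibles of degree 2 over GF(3): z^2 + 1, z^2 + z - 1, z^2 - z - 1.
None of them divide f (all give nonzero remainder).
No irreducible factor of degree ≤ 2 exists, so f is irreducible over GF(3).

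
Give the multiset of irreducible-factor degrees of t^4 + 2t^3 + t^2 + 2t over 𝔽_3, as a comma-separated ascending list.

1, 1, 2

Write g(t) = t^4 + 2t^3 + t^2 + 2t.
Roots in 𝔽_3: g(0) = 0 → root; g(1) = 0 → root; g(2) = 1.
Linear factors from roots: (t), (t + 2).
Complete factorization: g(t) = (t)·(t + 2)·(t^2 + 1).
Factor degrees with multiplicity: 1 + 1 + 2 = 4.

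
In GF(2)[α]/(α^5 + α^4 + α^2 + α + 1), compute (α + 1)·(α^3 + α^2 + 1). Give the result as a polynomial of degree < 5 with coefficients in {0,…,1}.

α^4 + α^2 + α + 1

Multiply in GF(2)[α]: (α + 1)·(α^3 + α^2 + 1) = α^4 + α^2 + α + 1.
Reduced: α^4 + α^2 + α + 1.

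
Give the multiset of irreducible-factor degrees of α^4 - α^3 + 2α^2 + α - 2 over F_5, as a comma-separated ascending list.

Write f(α) = α^4 - α^3 + 2α^2 + α - 2.
Roots in F_5: f(0) = 3; f(1) = 1; f(2) = 1; f(3) = 3; f(4) = 1.
Complete factorization: f(α) = (α^2 + α + 1)·(α^2 - 2α - 2).
Factor degrees with multiplicity: 2 + 2 = 4.

2, 2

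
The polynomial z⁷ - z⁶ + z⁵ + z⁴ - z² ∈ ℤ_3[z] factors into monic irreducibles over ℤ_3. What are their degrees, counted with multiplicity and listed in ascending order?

1, 1, 1, 2, 2

Write h(z) = z⁷ - z⁶ + z⁵ + z⁴ - z².
Roots in ℤ_3: h(0) = 0 → root; h(1) = 1; h(2) = 0 → root.
Linear factors from roots: (z), (z + 1).
Complete factorization: h(z) = (z + 1)·(z)^2·(z² + 1)·(z² + z - 1).
Factor degrees with multiplicity: 1 + 1 + 1 + 2 + 2 = 7.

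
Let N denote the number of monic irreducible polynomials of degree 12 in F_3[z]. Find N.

44220

x^(3^12) − x is the product of all monic irreducibles of degree dividing 12; Möbius inversion gives N = (1/12) Σ μ(12/d)·3^d.
Divisors of 12: 1, 2, 3, 4, 6, 12; μ(12/d) for each: 0, 1, 0, -1, -1, 1.
Σ = 3^2 − 3^4 − 3^6 + 3^12 = 530640.
N = 530640/12 = 44220.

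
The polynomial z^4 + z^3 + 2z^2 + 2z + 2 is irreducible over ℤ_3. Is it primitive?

Write f(z) = z^4 + z^3 + 2z^2 + 2z + 2.
|GF(3^4)^×| = 3^4 − 1 = 80. Prime factorization: 80 = 2^4·5.
f is primitive ⇔ z has order 80 in GF(3)[z]/(f), i.e. z^(80/q) ≠ 1 for each prime q | 80.
z^(40) mod f = 2.
z^(16) mod f = z^2 + z.
None equal 1, so z has full order 80; f is primitive.

Yes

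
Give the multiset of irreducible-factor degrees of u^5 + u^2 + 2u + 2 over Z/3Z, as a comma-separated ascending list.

Write h(u) = u^5 + u^2 + 2u + 2.
Roots in Z/3Z: h(0) = 2; h(1) = 0 → root; h(2) = 0 → root.
Linear factors from roots: (u + 2), (u + 1).
Complete factorization: h(u) = (u + 1)·(u + 2)^2·(u^2 + u + 2).
Factor degrees with multiplicity: 1 + 1 + 1 + 2 = 5.

1, 1, 1, 2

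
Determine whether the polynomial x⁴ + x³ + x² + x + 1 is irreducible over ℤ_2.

Yes

Write P(x) = x⁴ + x³ + x² + x + 1.
Check for roots in ℤ_2: P(0) = 1; P(1) = 1.
No roots, so no linear factors.
Monic irreducibles of degree 2 over GF(2): x² + x + 1.
None of them divide P (all give nonzero remainder).
No irreducible factor of degree ≤ 2 exists, so P is irreducible over GF(2).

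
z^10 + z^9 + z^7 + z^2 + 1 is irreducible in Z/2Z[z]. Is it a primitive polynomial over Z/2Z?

No

Write f(z) = z^10 + z^9 + z^7 + z^2 + 1.
|GF(2^10)^×| = 2^10 − 1 = 1023. Prime factorization: 1023 = 3·11·31.
f is primitive ⇔ z has order 1023 in GF(2)[z]/(f), i.e. z^(1023/q) ≠ 1 for each prime q | 1023.
z^(341) mod f = z^8 + z^5.
z^(93) mod f = 1
z^(33) mod f = z^9 + 1.
Since z^(93) = 1, the order of z divides 93 < 1023; not primitive.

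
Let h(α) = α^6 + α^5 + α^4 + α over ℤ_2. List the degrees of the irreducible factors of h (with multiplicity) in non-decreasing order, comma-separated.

Roots in ℤ_2: h(0) = 0 → root; h(1) = 0 → root.
Linear factors from roots: (α), (α + 1).
Complete factorization: h(α) = (α)·(α + 1)^2·(α^3 + α^2 + 1).
Factor degrees with multiplicity: 1 + 1 + 1 + 3 = 6.

1, 1, 1, 3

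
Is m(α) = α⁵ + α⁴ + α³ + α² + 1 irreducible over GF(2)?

Yes

Check for roots in GF(2): m(0) = 1; m(1) = 1.
No roots, so no linear factors.
Monic irreducibles of degree 2 over GF(2): α² + α + 1.
None of them divide m (all give nonzero remainder).
No irreducible factor of degree ≤ 2 exists, so m is irreducible over GF(2).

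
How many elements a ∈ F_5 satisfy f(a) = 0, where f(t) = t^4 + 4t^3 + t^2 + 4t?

Evaluate at each of the 5 elements of F_5:
f(0) = 0 → root; f(1) = 0 → root; f(2) = 0 → root; f(3) = 0 → root; f(4) = 4.
Roots: {0, 1, 2, 3}.

4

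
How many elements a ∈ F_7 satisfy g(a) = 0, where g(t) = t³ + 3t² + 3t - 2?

Evaluate at each of the 7 elements of F_7:
g(0) = 5; g(1) = 5; g(2) = 3; g(3) = 5; g(4) = 3; g(5) = 3; g(6) = 4.
No element is a root.

0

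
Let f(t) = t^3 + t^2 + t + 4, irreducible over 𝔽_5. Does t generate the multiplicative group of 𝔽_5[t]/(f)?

No

|GF(5^3)^×| = 5^3 − 1 = 124. Prime factorization: 124 = 2^2·31.
f is primitive ⇔ t has order 124 in GF(5)[t]/(f), i.e. t^(124/q) ≠ 1 for each prime q | 124.
t^(62) mod f = 1
t^(4) mod f = 2t + 4.
Since t^(62) = 1, the order of t divides 62 < 124; not primitive.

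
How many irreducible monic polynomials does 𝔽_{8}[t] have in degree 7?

299592

Gauss's count: N_{8}(7) = (1/7) Σ_{d|7} μ(7/d)·8^d.
Divisors of 7: 1, 7; μ(7/d) for each: -1, 1.
Σ = − 8^1 + 8^7 = 2097144.
N = 2097144/7 = 299592.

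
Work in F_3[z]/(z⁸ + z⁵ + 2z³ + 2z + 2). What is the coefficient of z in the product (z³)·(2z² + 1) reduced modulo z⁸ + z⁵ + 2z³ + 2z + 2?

Multiply in F_3[z]: (z³)·(2z² + 1) = 2z⁵ + z³.
Reduced: 2z⁵ + z³.

0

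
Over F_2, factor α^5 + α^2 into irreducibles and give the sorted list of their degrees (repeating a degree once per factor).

1, 1, 1, 2

Write h(α) = α^5 + α^2.
Roots in F_2: h(0) = 0 → root; h(1) = 0 → root.
Linear factors from roots: (α), (α + 1).
Complete factorization: h(α) = (α + 1)·(α)^2·(α^2 + α + 1).
Factor degrees with multiplicity: 1 + 1 + 1 + 2 = 5.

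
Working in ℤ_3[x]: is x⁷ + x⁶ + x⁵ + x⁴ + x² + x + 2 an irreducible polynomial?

Yes

Write m(x) = x⁷ + x⁶ + x⁵ + x⁴ + x² + x + 2.
Check for roots in ℤ_3: m(0) = 2; m(1) = 2; m(2) = 2.
No roots, so no linear factors.
Monic irreducibles of degree 2 over GF(3): x² + 1, x² + x + 2, x² + 2x + 2.
None of them divide m (all give nonzero remainder).
Degree-3 irreducible divisors: test the 8 monic irreducibles of degree 3 over GF(3).
None of them divide m (all give nonzero remainder).
No irreducible factor of degree ≤ 3 exists, so m is irreducible over GF(3).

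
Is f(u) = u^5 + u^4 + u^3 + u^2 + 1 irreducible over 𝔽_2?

Check for roots in 𝔽_2: f(0) = 1; f(1) = 1.
No roots, so no linear factors.
Monic irreducibles of degree 2 over GF(2): u^2 + u + 1.
None of them divide f (all give nonzero remainder).
No irreducible factor of degree ≤ 2 exists, so f is irreducible over GF(2).

Yes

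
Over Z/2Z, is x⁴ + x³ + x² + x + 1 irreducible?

Yes

Write P(x) = x⁴ + x³ + x² + x + 1.
Check for roots in Z/2Z: P(0) = 1; P(1) = 1.
No roots, so no linear factors.
Monic irreducibles of degree 2 over GF(2): x² + x + 1.
None of them divide P (all give nonzero remainder).
No irreducible factor of degree ≤ 2 exists, so P is irreducible over GF(2).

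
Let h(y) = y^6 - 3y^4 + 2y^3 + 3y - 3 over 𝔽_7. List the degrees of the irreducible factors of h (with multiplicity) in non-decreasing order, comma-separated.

Linear factors from roots: (y - 1), (y - 2), (y - 3), (y + 3).
Complete factorization: h(y) = (y + 3)·(y - 3)·(y - 2)·(y - 1)·(y^2 + 3y - 1).
Factor degrees with multiplicity: 1 + 1 + 1 + 1 + 2 = 6.

1, 1, 1, 1, 2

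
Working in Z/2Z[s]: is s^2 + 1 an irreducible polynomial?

Write P(s) = s^2 + 1.
Check for roots in Z/2Z: P(0) = 1; P(1) = 0 → root.
P(1) = 0, so (s − 1) divides P(s); P is reducible.

No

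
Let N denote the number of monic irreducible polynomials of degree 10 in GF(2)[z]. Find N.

99

x^(2^10) − x is the product of all monic irreducibles of degree dividing 10; Möbius inversion gives N = (1/10) Σ μ(10/d)·2^d.
Divisors of 10: 1, 2, 5, 10; μ(10/d) for each: 1, -1, -1, 1.
Σ = 2^1 − 2^2 − 2^5 + 2^10 = 990.
N = 990/10 = 99.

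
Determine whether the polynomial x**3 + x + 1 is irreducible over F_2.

Write h(x) = x**3 + x + 1.
Check for roots in F_2: h(0) = 1; h(1) = 1.
No roots. A degree-3 polynomial over a field with no linear factor is irreducible.

Yes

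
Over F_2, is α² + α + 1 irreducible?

Yes

Write f(α) = α² + α + 1.
Check for roots in F_2: f(0) = 1; f(1) = 1.
No roots. A degree-2 polynomial over a field with no linear factor is irreducible.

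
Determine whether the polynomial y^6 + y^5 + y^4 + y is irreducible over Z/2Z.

Write f(y) = y^6 + y^5 + y^4 + y.
Check for roots in Z/2Z: f(0) = 0 → root; f(1) = 0 → root.
f(0) = 0, so (y) divides f(y); f is reducible.

No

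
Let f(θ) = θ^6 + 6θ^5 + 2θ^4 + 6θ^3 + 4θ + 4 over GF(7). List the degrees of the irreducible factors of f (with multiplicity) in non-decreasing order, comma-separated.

Linear factors from roots: (θ + 4).
Complete factorization: f(θ) = (θ + 4)^2·(θ^2 + 2θ + 2)·(θ^2 + 3θ + 1).
Factor degrees with multiplicity: 1 + 1 + 2 + 2 = 6.

1, 1, 2, 2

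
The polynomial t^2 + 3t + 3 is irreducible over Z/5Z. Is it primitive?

Write f(t) = t^2 + 3t + 3.
|GF(5^2)^×| = 5^2 − 1 = 24. Prime factorization: 24 = 2^3·3.
f is primitive ⇔ t has order 24 in GF(5)[t]/(f), i.e. t^(24/q) ≠ 1 for each prime q | 24.
t^(12) mod f = 4.
t^(8) mod f = t + 1.
None equal 1, so t has full order 24; f is primitive.

Yes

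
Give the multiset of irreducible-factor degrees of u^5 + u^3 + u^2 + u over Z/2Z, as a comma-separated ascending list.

Write f(u) = u^5 + u^3 + u^2 + u.
Roots in Z/2Z: f(0) = 0 → root; f(1) = 0 → root.
Linear factors from roots: (u), (u + 1).
Complete factorization: f(u) = (u)·(u + 1)·(u^3 + u^2 + 1).
Factor degrees with multiplicity: 1 + 1 + 3 = 5.

1, 1, 3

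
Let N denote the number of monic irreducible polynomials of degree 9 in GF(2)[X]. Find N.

56

Gauss's count: N_{2}(9) = (1/9) Σ_{d|9} μ(9/d)·2^d.
Divisors of 9: 1, 3, 9; μ(9/d) for each: 0, -1, 1.
Σ = − 2^3 + 2^9 = 504.
N = 504/9 = 56.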